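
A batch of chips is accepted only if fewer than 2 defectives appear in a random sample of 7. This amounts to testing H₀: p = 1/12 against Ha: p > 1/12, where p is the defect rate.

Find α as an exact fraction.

The significance level is the probability, assuming p = 1/12, of seeing 2 or more defectives in 7 draws.
α = 1 − P(K ≤ 1) = 1 − 1771561/1990656 = 219095/1990656.

219095/1990656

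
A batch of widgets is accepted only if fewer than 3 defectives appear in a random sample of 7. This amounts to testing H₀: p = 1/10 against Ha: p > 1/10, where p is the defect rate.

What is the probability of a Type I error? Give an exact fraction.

51383/2000000

α = P(reject H₀ | H₀ true) = P(S ≥ 3 | p = 1/10), S ~ Binomial(7, 1/10).
α = 1 − P(S ≤ 2) = 1 − 1948617/2000000 = 51383/2000000.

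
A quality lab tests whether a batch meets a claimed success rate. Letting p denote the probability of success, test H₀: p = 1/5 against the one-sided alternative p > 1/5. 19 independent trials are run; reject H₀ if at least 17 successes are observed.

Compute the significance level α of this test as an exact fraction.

Under H₀, Y ~ Binomial(19, 1/5), and α = P(Y ≥ 17).
Summing C(19,j)(1/5)^j(4/5)^{19−j} for j = 17,…,19 gives 2813/19073486328125.

2813/19073486328125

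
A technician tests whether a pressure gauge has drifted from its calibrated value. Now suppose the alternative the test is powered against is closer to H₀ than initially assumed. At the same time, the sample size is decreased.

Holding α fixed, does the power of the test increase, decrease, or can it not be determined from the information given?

A smaller true effect puts the Ha sampling distribution closer to H₀, so more of it falls in the non-rejection region. A smaller sample increases the standard error, so the sampling distributions under H₀ and Ha overlap more. Both changes push β in the same direction.
Since power = 1 − β and β increases, power decreases.

It decreases.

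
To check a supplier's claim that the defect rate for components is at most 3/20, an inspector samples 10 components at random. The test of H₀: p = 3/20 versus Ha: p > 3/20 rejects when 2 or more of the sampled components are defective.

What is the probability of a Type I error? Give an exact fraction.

The significance level is the probability, assuming p = 3/20, of seeing 2 or more defectives in 10 draws.
Via the complement, α = 1 − Σ_{j=0}^{1} C(10,j)(3/20)^j(17/20)^{10-j} = 4666369804641/10240000000000.

4666369804641/10240000000000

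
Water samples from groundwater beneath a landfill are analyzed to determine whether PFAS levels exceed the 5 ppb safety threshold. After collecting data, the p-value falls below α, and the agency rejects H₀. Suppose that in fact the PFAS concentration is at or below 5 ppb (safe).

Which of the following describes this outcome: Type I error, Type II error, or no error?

The conventional null hypothesis here is that the PFAS concentration is at or below 5 ppb (safe).
H₀ was rejected, but H₀ is actually true.
Rejecting a true null hypothesis is a Type I error (false positive).

Type I error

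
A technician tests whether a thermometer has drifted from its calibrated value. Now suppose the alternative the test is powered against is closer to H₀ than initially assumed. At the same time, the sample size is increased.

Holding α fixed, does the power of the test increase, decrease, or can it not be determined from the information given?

Cannot be determined from the information given.

The first change alone would make β increase; the second alone would make β decrease. Which effect dominates depends on the magnitudes, which are not given.
Since power = 1 − β, the effect on power is likewise indeterminate.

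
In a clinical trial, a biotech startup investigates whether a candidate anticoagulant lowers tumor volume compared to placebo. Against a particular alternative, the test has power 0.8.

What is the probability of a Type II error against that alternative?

0.2

Power = 1 − β, so β = 1 − 0.8 = 0.2.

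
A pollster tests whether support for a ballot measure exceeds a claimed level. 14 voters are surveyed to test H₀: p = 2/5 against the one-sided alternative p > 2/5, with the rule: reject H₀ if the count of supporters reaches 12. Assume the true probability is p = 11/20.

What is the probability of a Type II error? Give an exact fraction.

805268516435735481/819200000000000000

Under the alternative p = 11/20, K ~ Binomial(14, 11/20); β is the probability the test does not reject, P(K < 12).
Summing C(14,j)·(11/20)^j·(9/20)^{14-j} for j = 0..11 gives 805268516435735481/819200000000000000.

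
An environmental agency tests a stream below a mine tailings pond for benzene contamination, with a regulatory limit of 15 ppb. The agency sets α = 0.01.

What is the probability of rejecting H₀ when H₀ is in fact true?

The significance level α is, by definition, the probability of a Type I error — P(reject H₀ | H₀ true).

0.01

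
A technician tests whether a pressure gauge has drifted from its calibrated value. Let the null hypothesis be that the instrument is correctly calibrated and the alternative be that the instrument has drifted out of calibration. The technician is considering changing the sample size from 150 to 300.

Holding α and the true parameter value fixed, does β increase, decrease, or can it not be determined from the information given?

It decreases.

A larger sample reduces the standard error, pulling the sampling distribution under Ha further from the non-rejection region.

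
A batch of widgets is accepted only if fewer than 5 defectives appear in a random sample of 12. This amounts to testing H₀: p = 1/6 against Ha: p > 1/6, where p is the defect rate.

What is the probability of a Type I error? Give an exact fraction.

The significance level is the probability, assuming p = 1/6, of seeing 5 or more defectives in 12 draws.
Computing the lower-tail complement: 1 − 349609375/362797056 = 13187681/362797056.

13187681/362797056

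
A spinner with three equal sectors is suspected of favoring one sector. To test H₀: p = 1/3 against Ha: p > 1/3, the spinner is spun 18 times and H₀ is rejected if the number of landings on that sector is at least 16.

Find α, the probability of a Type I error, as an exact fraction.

649/387420489

The Type I error probability is α = P(X ≥ 16) computed under H₀, where X ~ Binomial(18, 1/3).
Summing C(18,j)(1/3)^j(2/3)^{18−j} for j = 16,…,18 gives 649/387420489.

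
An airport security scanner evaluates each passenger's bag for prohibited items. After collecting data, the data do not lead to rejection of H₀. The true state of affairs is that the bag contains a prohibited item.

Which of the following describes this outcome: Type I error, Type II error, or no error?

The conventional null hypothesis here is that the bag contains no prohibited items.
H₀ was not rejected, but H₀ is actually false.
Failing to reject a false null hypothesis is a Type II error (false negative).

Type II error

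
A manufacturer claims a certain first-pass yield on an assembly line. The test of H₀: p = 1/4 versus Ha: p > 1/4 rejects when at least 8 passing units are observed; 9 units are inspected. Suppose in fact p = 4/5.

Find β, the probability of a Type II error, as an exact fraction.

1101157/1953125

Under the alternative p = 4/5, K ~ Binomial(9, 4/5); β is the probability the test does not reject, P(K < 8).
Equivalently, β = 1 − P(K ≥ 8) = 1101157/1953125.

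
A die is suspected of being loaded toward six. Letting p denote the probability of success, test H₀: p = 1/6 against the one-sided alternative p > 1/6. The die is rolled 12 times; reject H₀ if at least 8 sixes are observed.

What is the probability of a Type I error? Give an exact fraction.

α = P(reject H₀ | H₀ true) = P(K ≥ 8 | p = 1/6), with K ~ Binomial(12, 1/6).
Summing C(12,j)(1/6)^j(5/6)^{12−j} for j = 8,…,12 gives 56431/362797056.

56431/362797056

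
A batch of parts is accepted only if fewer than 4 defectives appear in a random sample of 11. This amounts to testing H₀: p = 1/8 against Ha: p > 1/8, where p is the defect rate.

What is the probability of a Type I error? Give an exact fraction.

The significance level is the probability, assuming p = 1/8, of seeing 4 or more defectives in 11 draws.
Via the complement, α = 1 − Σ_{j=0}^{3} C(11,j)(1/8)^j(7/8)^{11-j} = 41842445/1073741824.

41842445/1073741824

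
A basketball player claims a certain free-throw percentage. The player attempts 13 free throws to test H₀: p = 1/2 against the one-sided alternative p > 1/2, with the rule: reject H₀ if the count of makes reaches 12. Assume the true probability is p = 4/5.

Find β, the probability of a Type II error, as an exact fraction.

Under the alternative p = 4/5, K ~ Binomial(13, 4/5); β is the probability the test does not reject, P(K < 12).
Summing C(13,j)·(4/5)^j·(1/5)^{13-j} for j = 0..11 gives 935490453/1220703125.

935490453/1220703125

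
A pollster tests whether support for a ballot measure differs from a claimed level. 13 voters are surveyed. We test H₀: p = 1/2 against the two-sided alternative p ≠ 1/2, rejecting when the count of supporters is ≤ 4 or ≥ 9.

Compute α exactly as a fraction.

1093/4096

α = P(S ≤ 4 or S ≥ 9 | p = 1/2), S ~ Binomial(13, 1/2).
By symmetry, α = 2·P(S ≤ 4) = 2·(1 + 13 + 78 + 286 + 715)/8192 = 2186/8192 = 1093/4096.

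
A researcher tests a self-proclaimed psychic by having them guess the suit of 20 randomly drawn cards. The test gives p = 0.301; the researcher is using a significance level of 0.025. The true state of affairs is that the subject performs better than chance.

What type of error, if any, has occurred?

The conventional null hypothesis is that the subject is guessing at random (p = 1/4).
Since p = 0.301 ≥ α = 0.025, H₀ is not rejected.
H₀ is false (actually the subject performs better than chance).
Failing to reject a false H₀ is a Type II error.

Type II error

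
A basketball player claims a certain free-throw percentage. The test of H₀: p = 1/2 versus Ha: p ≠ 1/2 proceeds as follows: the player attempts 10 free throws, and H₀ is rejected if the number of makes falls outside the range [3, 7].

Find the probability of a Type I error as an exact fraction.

7/64

α = P(Y ≤ 2 or Y ≥ 8 | p = 1/2), Y ~ Binomial(10, 1/2).
By symmetry, α = 2·P(Y ≤ 2) = 2·(1 + 10 + 45)/1024 = 112/1024 = 7/64.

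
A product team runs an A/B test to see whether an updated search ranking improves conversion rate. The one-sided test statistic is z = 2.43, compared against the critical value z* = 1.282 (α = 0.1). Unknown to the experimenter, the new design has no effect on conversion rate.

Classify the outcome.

The conventional null hypothesis is that the new design has no effect on conversion rate.
Since z = 2.43 > z* = 1.282, H₀ is rejected.
H₀ is true (actually the new design has no effect on conversion rate).
Rejecting a true H₀ is a Type I error.

Type I error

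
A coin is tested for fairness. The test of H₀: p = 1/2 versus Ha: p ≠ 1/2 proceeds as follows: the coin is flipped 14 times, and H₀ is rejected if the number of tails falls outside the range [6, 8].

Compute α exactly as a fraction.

α = P(Y ≤ 5 or Y ≥ 9 | p = 1/2), Y ~ Binomial(14, 1/2).
The two tails are symmetric, so α = 2·(1 + 14 + 91 + 364 + 1001 + 2002)/2^14 = 6946/16384 = 3473/8192.

3473/8192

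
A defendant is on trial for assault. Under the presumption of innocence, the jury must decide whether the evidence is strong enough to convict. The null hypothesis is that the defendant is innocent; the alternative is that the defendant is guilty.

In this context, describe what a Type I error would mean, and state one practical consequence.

A Type I error is rejecting H₀ when H₀ is true.
Here that means convicting the defendant when actually the defendant is innocent.

A Type I error would mean concluding that the defendant is guilty when in fact the defendant is innocent. Consequence: an innocent person is convicted and punished.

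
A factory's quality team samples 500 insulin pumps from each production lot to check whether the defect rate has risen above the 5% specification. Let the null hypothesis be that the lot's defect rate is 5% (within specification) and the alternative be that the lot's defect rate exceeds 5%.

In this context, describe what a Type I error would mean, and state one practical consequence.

A Type I error is rejecting H₀ when H₀ is true.
Here that means rejecting the lot and scrapping or reworking it when actually the lot's defect rate is 5% (within specification).

A Type I error would mean concluding that the lot's defect rate exceeds 5% when in fact the lot's defect rate is 5% (within specification). Consequence: a good lot is scrapped, wasting material and production time.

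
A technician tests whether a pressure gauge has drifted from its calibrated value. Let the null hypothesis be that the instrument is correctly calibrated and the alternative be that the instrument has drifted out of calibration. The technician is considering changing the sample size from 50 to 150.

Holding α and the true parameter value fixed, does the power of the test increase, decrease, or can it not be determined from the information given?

It increases.

A larger sample reduces the standard error, pulling the sampling distribution under Ha further from the non-rejection region.
Since power = 1 − β and β decreases, power increases.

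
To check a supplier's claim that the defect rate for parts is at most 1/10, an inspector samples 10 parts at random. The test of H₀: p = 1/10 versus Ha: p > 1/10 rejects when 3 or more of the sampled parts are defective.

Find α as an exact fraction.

The significance level is the probability, assuming p = 1/10, of seeing 3 or more defectives in 10 draws.
Via the complement, α = 1 − Σ_{j=0}^{2} C(10,j)(1/10)^j(9/10)^{10-j} = 87738533/1250000000.

87738533/1250000000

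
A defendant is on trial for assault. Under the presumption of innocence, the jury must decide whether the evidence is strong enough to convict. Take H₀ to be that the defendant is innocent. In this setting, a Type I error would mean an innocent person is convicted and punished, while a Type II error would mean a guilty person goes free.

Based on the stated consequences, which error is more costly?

Type I error

The Type I consequence (an innocent person is convicted and punished) is more severe than the Type II consequence (a guilty person goes free).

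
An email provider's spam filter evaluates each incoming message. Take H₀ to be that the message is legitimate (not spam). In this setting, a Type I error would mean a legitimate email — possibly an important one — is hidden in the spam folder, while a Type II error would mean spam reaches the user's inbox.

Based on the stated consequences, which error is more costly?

The Type I consequence (a legitimate email — possibly an important one — is hidden in the spam folder) is more severe than the Type II consequence (spam reaches the user's inbox).

Type I error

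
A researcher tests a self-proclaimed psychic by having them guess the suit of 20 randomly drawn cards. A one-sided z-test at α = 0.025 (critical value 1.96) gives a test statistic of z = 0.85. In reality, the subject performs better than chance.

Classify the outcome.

The conventional null hypothesis is that the subject is guessing at random (p = 1/4).
Since z = 0.85 ≤ z* = 1.96, H₀ is not rejected.
H₀ is false (actually the subject performs better than chance).
Failing to reject a false H₀ is a Type II error.

Type II error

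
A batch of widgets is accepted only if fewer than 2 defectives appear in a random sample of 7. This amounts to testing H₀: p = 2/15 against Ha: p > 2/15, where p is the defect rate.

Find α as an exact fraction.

Under H₀, K ~ Binomial(7, 2/15); the Type I error rate is P(K ≥ 2).
Computing the lower-tail complement: 1 − 4826809/6328125 = 1501316/6328125.

1501316/6328125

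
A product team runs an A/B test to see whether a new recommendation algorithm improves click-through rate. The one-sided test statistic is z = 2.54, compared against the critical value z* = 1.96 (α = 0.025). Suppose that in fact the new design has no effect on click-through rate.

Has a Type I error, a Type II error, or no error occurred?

Type I error

The conventional null hypothesis is that the new design has no effect on click-through rate.
Since z = 2.54 > z* = 1.96, H₀ is rejected.
H₀ is true (actually the new design has no effect on click-through rate).
Rejecting a true H₀ is a Type I error.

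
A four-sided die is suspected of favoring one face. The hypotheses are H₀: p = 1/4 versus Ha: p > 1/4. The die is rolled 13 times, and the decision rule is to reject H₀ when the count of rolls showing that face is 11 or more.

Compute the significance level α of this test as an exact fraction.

371/33554432

Under H₀, X ~ Binomial(13, 1/4), and α = P(X ≥ 11).
P(X ≥ 11) = Σ_{j=11}^{13} C(13,j)·(1/4)^j·(3/4)^{13-j} = 371/33554432.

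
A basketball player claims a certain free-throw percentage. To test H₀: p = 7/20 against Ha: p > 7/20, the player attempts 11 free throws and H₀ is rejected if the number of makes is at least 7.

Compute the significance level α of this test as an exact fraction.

Under H₀, S ~ Binomial(11, 7/20), and α = P(S ≥ 7).
Adding the binomial terms for j = 7 through 11 with p = 7/20 yields 1026922708651/20480000000000.

1026922708651/20480000000000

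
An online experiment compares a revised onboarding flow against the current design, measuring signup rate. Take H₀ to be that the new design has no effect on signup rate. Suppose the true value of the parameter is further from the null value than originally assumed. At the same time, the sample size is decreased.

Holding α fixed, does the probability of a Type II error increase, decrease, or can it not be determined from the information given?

The first change alone would make β decrease; the second alone would make β increase. Which effect dominates depends on the magnitudes, which are not given.

Cannot be determined from the information given.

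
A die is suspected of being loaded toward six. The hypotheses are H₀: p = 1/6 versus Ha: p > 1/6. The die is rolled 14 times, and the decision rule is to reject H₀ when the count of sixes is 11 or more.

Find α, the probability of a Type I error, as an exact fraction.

α = P(reject H₀ | H₀ true) = P(K ≥ 11 | p = 1/6), with K ~ Binomial(14, 1/6).
Summing C(14,j)(1/6)^j(5/6)^{14−j} for j = 11,…,14 gives 23923/39182082048.

23923/39182082048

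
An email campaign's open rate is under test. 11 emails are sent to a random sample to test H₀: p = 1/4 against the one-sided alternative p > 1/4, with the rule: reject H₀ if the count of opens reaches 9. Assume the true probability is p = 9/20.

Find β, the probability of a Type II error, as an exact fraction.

Under the alternative p = 9/20, K ~ Binomial(11, 9/20); β is the probability the test does not reject, P(K < 9).
Adding the binomial probabilities P(K=0)+…+P(K=8) at p = 9/20 gives 8070737386943/8192000000000.

8070737386943/8192000000000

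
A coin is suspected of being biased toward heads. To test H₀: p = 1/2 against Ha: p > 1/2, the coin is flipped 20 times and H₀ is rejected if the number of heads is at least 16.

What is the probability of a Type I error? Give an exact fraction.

1549/262144

Under H₀, K ~ Binomial(20, 1/2), and α = P(K ≥ 16).
P(K ≥ 16) = [C(20,16) + C(20,17) + C(20,18) + C(20,19) + C(20,20)] / 2^20 = (4845 + 1140 + 190 + 20 + 1) / 1048576 = 6196/1048576 = 1549/262144.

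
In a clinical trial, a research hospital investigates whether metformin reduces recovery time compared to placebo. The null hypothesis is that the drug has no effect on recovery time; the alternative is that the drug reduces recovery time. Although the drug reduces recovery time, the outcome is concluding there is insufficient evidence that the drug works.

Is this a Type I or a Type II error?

'Concluding there is insufficient evidence that the drug works' corresponds to failing to reject H₀.
H₀ was not rejected but H₀ is false — a Type II error (false negative).

Type II error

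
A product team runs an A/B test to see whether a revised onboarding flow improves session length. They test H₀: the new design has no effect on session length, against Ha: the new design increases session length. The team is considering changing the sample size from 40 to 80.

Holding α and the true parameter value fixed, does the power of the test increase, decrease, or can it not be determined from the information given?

It increases.

More data shrinks sampling variability; the test statistic under Ha concentrates further from the null value, making rejection more likely.
Since power = 1 − β and β decreases, power increases.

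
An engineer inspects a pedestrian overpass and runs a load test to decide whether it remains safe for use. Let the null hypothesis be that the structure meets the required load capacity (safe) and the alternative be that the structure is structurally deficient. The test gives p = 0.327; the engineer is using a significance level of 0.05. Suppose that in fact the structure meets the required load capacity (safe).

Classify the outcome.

No error (correct decision).

Since p = 0.327 ≥ α = 0.05, H₀ is not rejected.
H₀ is true (actually the structure meets the required load capacity (safe)).
The decision matches the true state — no error.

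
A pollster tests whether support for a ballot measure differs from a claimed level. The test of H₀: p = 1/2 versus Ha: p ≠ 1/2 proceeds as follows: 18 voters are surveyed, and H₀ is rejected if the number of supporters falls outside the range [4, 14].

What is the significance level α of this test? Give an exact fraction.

α = P(K ≤ 3 or K ≥ 15 | p = 1/2), K ~ Binomial(18, 1/2).
The two tails are symmetric, so α = 2·(1 + 18 + 153 + 816)/2^18 = 1976/262144 = 247/32768.

247/32768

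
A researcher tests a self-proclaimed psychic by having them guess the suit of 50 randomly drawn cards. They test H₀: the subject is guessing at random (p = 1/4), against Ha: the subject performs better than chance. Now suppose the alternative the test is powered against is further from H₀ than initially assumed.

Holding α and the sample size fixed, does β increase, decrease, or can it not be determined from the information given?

It decreases.

A larger true effect moves the Ha sampling distribution further from the H₀ critical value, making rejection more likely when Ha is true.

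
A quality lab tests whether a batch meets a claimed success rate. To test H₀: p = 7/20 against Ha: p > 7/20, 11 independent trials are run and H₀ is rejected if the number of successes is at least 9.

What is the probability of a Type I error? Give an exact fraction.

Under H₀, Y ~ Binomial(11, 7/20), and α = P(Y ≥ 9).
Adding the binomial terms for j = 9 through 11 with p = 7/20 yields 83491612883/40960000000000.

83491612883/40960000000000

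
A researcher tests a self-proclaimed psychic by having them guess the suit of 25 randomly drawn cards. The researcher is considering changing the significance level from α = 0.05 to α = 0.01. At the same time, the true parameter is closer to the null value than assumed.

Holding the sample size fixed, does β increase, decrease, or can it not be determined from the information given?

Lowering α raises the bar for rejection; under Ha, the test now fails to reject on outcomes it previously would have rejected. When the true parameter is near the null value, the test has a harder time distinguishing Ha from H₀. Both changes push β in the same direction.

It increases.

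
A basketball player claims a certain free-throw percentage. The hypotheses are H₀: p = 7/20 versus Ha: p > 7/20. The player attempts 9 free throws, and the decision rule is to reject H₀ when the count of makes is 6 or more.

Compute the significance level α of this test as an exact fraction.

α = P(reject H₀ | H₀ true) = P(Y ≥ 6 | p = 7/20), with Y ~ Binomial(9, 7/20).
P(Y ≥ 6) = Σ_{j=6}^{9} C(9,j)·(7/20)^j·(13/20)^{9-j} = 6859289647/128000000000.

6859289647/128000000000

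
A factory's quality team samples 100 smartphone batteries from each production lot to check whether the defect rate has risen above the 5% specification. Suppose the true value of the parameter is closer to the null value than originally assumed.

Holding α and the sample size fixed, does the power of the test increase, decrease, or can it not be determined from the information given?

It decreases.

A smaller departure from H₀ means the test statistic under Ha is distributed closer to where it would be under H₀; rejection becomes less likely.
Since power = 1 − β and β increases, power decreases.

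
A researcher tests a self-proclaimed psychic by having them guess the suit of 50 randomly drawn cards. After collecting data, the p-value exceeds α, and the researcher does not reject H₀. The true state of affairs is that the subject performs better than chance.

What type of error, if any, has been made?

The conventional null hypothesis here is that the subject is guessing at random (p = 1/4).
H₀ was not rejected, but H₀ is actually false.
Failing to reject a false null hypothesis is a Type II error (false negative).

Type II error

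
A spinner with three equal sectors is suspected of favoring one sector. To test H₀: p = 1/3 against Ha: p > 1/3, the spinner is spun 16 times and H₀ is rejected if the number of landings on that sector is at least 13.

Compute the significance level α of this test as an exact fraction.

4993/43046721

Under H₀, S ~ Binomial(16, 1/3), and α = P(S ≥ 13).
Summing C(16,j)(1/3)^j(2/3)^{16−j} for j = 13,…,16 gives 4993/43046721.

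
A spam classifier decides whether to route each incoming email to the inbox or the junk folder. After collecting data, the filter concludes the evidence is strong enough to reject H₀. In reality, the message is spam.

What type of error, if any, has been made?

No error (correct decision).

The conventional null hypothesis here is that the message is legitimate (not spam).
The test rejected a false H₀ — the decision matches the true state.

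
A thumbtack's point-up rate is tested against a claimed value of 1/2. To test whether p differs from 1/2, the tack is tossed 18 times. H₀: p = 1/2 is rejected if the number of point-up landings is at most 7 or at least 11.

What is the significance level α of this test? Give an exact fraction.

15751/32768

Under H₀, S ~ Binomial(18, 1/2); α is the probability of landing in either tail, P(S ≤ 7) + P(S ≥ 11).
The two tails are symmetric, so α = 2·(1 + 18 + 153 + 816 + 3060 + 8568 + 18564 + 31824)/2^18 = 126008/262144 = 15751/32768.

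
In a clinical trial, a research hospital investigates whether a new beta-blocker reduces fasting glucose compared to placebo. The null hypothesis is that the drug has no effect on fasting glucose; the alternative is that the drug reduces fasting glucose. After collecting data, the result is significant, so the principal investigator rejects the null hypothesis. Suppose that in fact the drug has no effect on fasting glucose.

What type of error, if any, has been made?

H₀ was rejected, but H₀ is actually true.
Rejecting a true null hypothesis is a Type I error (false positive).

Type I error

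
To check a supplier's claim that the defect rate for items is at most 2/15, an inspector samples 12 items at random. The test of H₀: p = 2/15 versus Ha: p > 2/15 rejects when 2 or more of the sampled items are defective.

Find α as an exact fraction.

63436403311256/129746337890625

The significance level is the probability, assuming p = 2/15, of seeing 2 or more defectives in 12 draws.
Via the complement, α = 1 − Σ_{j=0}^{1} C(12,j)(2/15)^j(13/15)^{12-j} = 63436403311256/129746337890625.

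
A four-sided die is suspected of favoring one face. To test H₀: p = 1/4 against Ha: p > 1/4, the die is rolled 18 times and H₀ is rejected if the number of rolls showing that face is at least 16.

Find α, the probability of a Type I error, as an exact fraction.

Under H₀, S ~ Binomial(18, 1/4), and α = P(S ≥ 16).
P(S ≥ 16) = Σ_{j=16}^{18} C(18,j)·(1/4)^j·(3/4)^{18-j} = 179/8589934592.

179/8589934592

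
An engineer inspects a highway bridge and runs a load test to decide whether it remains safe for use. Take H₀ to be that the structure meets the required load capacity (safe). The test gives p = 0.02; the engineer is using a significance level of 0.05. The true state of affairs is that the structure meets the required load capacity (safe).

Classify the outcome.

Since p = 0.02 < α = 0.05, H₀ is rejected.
H₀ is true (actually the structure meets the required load capacity (safe)).
Rejecting a true H₀ is a Type I error.

Type I error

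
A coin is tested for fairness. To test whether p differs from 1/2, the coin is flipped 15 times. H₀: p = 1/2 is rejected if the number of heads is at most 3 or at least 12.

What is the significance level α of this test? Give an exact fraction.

9/256

α = P(X ≤ 3 or X ≥ 12 | p = 1/2), X ~ Binomial(15, 1/2).
Each tail has probability (1 + 15 + 105 + 455)/32768; doubling gives α = 1152/32768 = 9/256.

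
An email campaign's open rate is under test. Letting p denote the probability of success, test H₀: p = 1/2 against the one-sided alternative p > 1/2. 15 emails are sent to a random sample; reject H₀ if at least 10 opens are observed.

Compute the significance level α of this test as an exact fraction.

309/2048

The Type I error probability is α = P(S ≥ 10) computed under H₀, where S ~ Binomial(15, 1/2).
P(S ≥ 10) = [C(15,10) + C(15,11) + C(15,12) + C(15,13) + C(15,14) + C(15,15)] / 2^15 = (3003 + 1365 + 455 + 105 + 15 + 1) / 32768 = 4944/32768 = 309/2048.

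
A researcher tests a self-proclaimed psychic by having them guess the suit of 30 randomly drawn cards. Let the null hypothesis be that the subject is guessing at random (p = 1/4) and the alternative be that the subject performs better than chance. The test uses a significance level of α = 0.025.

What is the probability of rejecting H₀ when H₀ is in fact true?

0.025

The significance level α is, by definition, the probability of a Type I error — P(reject H₀ | H₀ true).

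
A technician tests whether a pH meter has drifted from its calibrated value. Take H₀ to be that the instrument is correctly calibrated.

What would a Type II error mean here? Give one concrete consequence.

A Type II error is failing to reject H₀ when H₀ is false.
Here that means leaving the instrument in service when actually the instrument has drifted out of calibration.

A Type II error would mean concluding that the instrument is correctly calibrated (or at least failing to establish that the instrument has drifted out of calibration) when in fact the instrument has drifted out of calibration. Consequence: an out-of-calibration instrument continues producing bad measurements.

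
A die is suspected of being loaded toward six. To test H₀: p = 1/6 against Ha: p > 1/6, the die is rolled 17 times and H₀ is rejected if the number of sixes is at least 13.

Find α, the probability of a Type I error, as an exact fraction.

α = P(reject H₀ | H₀ true) = P(S ≥ 13 | p = 1/6), with S ~ Binomial(17, 1/6).
Summing C(17,j)(1/6)^j(5/6)^{17−j} for j = 13,…,17 gives 787993/8463329722368.

787993/8463329722368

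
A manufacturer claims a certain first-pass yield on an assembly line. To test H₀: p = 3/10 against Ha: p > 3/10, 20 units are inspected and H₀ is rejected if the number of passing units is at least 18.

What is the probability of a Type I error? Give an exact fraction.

3773088142371/100000000000000000000

α = P(reject H₀ | H₀ true) = P(X ≥ 18 | p = 3/10), with X ~ Binomial(20, 3/10).
Adding the binomial terms for j = 18 through 20 with p = 3/10 yields 3773088142371/100000000000000000000.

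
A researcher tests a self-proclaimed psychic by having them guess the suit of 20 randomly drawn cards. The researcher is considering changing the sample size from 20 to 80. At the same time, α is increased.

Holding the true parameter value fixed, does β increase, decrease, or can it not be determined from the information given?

Increasing n separates the H₀ and Ha sampling distributions, so under Ha fewer outcomes land in the acceptance region. A larger α widens the rejection region, so when the alternative is true more outcomes lead to rejection — failing to reject becomes less likely. Both changes push β in the same direction.

It decreases.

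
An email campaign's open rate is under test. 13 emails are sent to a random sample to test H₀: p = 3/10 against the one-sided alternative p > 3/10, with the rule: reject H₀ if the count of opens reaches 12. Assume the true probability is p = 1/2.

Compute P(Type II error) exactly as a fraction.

4089/4096

β = P(fail to reject H₀ | Ha true) = P(S ≤ 11 | p = 1/2), S ~ Binomial(13, 1/2).
Equivalently, β = 1 − P(S ≥ 12) = 4089/4096.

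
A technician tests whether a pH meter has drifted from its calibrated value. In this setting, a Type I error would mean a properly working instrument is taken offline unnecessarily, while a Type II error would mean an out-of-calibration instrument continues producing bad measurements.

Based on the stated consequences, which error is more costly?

The Type II consequence (an out-of-calibration instrument continues producing bad measurements) is more severe than the Type I consequence (a properly working instrument is taken offline unnecessarily).

Type II error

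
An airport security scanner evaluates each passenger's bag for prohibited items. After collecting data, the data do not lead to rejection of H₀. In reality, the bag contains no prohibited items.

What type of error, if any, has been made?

The conventional null hypothesis here is that the bag contains no prohibited items.
The test retained a true H₀ — the decision matches the true state.

No error (correct decision).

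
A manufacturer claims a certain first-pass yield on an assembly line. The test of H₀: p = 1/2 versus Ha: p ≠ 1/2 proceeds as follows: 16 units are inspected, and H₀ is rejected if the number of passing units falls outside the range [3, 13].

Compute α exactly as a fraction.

The significance level is the null-hypothesis probability of the rejection region {≤2} ∪ {≥14}.
By symmetry, α = 2·P(K ≤ 2) = 2·(1 + 16 + 120)/65536 = 274/65536 = 137/32768.

137/32768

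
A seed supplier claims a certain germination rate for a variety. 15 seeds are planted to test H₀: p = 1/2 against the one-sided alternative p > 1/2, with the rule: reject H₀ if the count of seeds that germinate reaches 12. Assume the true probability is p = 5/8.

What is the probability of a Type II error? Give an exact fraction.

7681591069083/8796093022208

β = P(fail to reject H₀ | Ha true) = P(Y ≤ 11 | p = 5/8), Y ~ Binomial(15, 5/8).
Summing C(15,j)·(5/8)^j·(3/8)^{15-j} for j = 0..11 gives 7681591069083/8796093022208.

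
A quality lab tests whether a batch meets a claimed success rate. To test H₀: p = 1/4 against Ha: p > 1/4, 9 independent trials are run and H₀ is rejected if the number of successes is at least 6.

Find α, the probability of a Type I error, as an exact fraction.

655/65536

The Type I error probability is α = P(K ≥ 6) computed under H₀, where K ~ Binomial(9, 1/4).
Adding the binomial terms for j = 6 through 9 with p = 1/4 yields 655/65536.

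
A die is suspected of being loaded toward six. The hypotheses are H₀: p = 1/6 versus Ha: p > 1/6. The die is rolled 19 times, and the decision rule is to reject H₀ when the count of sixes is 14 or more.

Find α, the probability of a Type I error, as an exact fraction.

1620229/25389989167104

α = P(reject H₀ | H₀ true) = P(Y ≥ 14 | p = 1/6), with Y ~ Binomial(19, 1/6).
Summing C(19,j)(1/6)^j(5/6)^{19−j} for j = 14,…,19 gives 1620229/25389989167104.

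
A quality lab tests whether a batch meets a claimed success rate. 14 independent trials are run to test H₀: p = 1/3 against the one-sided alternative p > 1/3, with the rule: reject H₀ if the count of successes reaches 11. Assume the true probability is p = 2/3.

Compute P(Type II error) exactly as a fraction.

3533689/4782969

A Type II error is failing to reject when Ha holds: with p = 2/3, β = P(S ≤ 10).
Equivalently, β = 1 − P(S ≥ 11) = 3533689/4782969.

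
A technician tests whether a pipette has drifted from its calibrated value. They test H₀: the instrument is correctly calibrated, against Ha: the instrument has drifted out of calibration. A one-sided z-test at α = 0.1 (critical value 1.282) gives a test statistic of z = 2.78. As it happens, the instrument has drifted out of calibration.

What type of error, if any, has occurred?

No error (correct decision).

Since z = 2.78 > z* = 1.282, H₀ is rejected.
H₀ is false (actually the instrument has drifted out of calibration).
The decision matches the true state — no error.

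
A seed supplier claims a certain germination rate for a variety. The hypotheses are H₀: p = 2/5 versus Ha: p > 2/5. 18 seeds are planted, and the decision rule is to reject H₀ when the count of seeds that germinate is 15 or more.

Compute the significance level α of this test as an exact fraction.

Under H₀, Y ~ Binomial(18, 2/5), and α = P(Y ≥ 15).
P(Y ≥ 15) = Σ_{j=15}^{18} C(18,j)·(2/5)^j·(3/5)^{18-j} = 163905536/762939453125.

163905536/762939453125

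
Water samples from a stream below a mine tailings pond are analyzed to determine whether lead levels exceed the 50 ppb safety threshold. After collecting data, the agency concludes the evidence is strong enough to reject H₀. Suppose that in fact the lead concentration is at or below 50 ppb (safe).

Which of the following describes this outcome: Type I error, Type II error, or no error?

The conventional null hypothesis here is that the lead concentration is at or below 50 ppb (safe).
H₀ was rejected, but H₀ is actually true.
Rejecting a true null hypothesis is a Type I error (false positive).

Type I error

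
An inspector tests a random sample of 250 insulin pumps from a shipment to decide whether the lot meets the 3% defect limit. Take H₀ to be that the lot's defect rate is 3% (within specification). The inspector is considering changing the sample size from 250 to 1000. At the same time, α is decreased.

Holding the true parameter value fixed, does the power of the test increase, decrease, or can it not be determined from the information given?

Cannot be determined from the information given.

The first change alone would make β decrease; the second alone would make β increase. Which effect dominates depends on the magnitudes, which are not given.
Since power = 1 − β, the effect on power is likewise indeterminate.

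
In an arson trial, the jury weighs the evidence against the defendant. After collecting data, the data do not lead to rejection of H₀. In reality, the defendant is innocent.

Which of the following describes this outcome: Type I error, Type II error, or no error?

No error (correct decision).

The conventional null hypothesis here is that the defendant is innocent.
The test retained a true H₀ — the decision matches the true state.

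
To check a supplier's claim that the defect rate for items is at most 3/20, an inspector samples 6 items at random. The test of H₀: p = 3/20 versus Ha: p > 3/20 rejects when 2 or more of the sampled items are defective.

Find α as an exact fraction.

The significance level is the probability, assuming p = 3/20, of seeing 2 or more defectives in 6 draws.
α = 1 − P(X ≤ 1) = 1 − 9938999/12800000 = 2861001/12800000.

2861001/12800000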